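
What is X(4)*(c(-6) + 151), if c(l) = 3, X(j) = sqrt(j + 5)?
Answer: 462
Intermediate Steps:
X(j) = sqrt(5 + j)
X(4)*(c(-6) + 151) = sqrt(5 + 4)*(3 + 151) = sqrt(9)*154 = 3*154 = 462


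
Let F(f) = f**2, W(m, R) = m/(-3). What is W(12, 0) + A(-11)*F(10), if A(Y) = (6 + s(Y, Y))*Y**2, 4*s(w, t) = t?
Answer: 39321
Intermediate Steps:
W(m, R) = -m/3 (W(m, R) = m*(-1/3) = -m/3)
s(w, t) = t/4
A(Y) = Y**2*(6 + Y/4) (A(Y) = (6 + Y/4)*Y**2 = Y**2*(6 + Y/4))
W(12, 0) + A(-11)*F(10) = -1/3*12 + ((1/4)*(-11)**2*(24 - 11))*10**2 = -4 + ((1/4)*121*13)*100 = -4 + (1573/4)*100 = -4 + 39325 = 39321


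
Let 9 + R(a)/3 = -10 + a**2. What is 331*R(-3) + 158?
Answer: -9772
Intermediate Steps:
R(a) = -57 + 3*a**2 (R(a) = -27 + 3*(-10 + a**2) = -27 + (-30 + 3*a**2) = -57 + 3*a**2)
331*R(-3) + 158 = 331*(-57 + 3*(-3)**2) + 158 = 331*(-57 + 3*9) + 158 = 331*(-57 + 27) + 158 = 331*(-30) + 158 = -9930 + 158 = -9772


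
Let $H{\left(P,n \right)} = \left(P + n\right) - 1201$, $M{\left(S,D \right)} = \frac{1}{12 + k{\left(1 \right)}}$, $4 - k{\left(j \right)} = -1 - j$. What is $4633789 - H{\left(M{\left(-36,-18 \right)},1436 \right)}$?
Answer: $\frac{83403971}{18} \approx 4.6336 \cdot 10^{6}$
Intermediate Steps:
$k{\left(j \right)} = 5 + j$ ($k{\left(j \right)} = 4 - \left(-1 - j\right) = 4 + \left(1 + j\right) = 5 + j$)
$M{\left(S,D \right)} = \frac{1}{18}$ ($M{\left(S,D \right)} = \frac{1}{12 + \left(5 + 1\right)} = \frac{1}{12 + 6} = \frac{1}{18}$)
$H{\left(P,n \right)} = -1201 + P + n$
$4633789 - H{\left(M{\left(-36,-18 \right)},1436 \right)} = 4633789 - \left(-1201 + \frac{1}{18} + 1436\right) = 4633789 - \frac{4231}{18} = \frac{83403971}{18}$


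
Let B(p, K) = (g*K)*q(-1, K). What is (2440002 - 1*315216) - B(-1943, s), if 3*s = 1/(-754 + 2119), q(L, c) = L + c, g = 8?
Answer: 35630589586402/16769025 ≈ 2.1248e+6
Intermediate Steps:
s = 1/4095 (s = 1/(3*(-754 + 2119)) = (⅓)/1365 = (⅓)*(1/1365) = 1/4095 ≈ 0.00024420)
B(p, K) = 8*K*(-1 + K) (B(p, K) = (8*K)*(-1 + K) = 8*K*(-1 + K))
(2440002 - 1*315216) - B(-1943, s) = (2440002 - 1*315216) - 8*(-1 + 1/4095)/4095 = (2440002 - 315216) - 8*(-4094)/(4095*4095) = 2124786 - 1*(-32752/16769025) = 2124786 + 32752/16769025 = 35630589586402/16769025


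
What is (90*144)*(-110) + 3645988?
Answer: 2220388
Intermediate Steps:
(90*144)*(-110) + 3645988 = 12960*(-110) + 3645988 = -1425600 + 3645988 = 2220388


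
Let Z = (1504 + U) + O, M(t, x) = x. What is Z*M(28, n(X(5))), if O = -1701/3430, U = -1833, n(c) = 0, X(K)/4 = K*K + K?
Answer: 0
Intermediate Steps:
X(K) = 4*K + 4*K² (X(K) = 4*(K*K + K) = 4*(K² + K) = 4*(K + K²) = 4*K + 4*K²)
O = -243/490 (O = -1701*1/3430 = -243/490 ≈ -0.49592)
Z = -161453/490 (Z = (1504 - 1833) - 243/490 = -329 - 243/490 = -161453/490 ≈ -329.50)
Z*M(28, n(X(5))) = -161453/490*0 = 0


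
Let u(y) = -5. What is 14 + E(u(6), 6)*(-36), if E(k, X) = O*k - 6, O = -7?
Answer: -1030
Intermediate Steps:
E(k, X) = -6 - 7*k (E(k, X) = -7*k - 6 = -6 - 7*k)
14 + E(u(6), 6)*(-36) = 14 + (-6 - 7*(-5))*(-36) = 14 + (-6 + 35)*(-36) = 14 + 29*(-36) = 14 - 1044 = -1030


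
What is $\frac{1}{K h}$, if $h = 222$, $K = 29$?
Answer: $\frac{1}{6438} \approx 0.00015533$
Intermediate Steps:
$\frac{1}{K h} = \frac{1}{29 \cdot 222} = \frac{1}{6438}$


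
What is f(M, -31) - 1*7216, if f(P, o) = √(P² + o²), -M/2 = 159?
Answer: -7216 + √102085 ≈ -6896.5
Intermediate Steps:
M = -318 (M = -2*159 = -318)
f(M, -31) - 1*7216 = √((-318)² + (-31)²) - 1*7216 = √(101124 + 961) - 7216 = √102085 - 7216 = -7216 + √102085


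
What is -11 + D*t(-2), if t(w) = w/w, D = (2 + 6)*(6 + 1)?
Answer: 45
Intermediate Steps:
D = 56 (D = 8*7 = 56)
t(w) = 1
-11 + D*t(-2) = -11 + 56*1 = -11 + 56 = 45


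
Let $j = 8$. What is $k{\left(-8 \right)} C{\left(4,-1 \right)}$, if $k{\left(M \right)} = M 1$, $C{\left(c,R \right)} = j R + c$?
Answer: $32$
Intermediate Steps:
$C{\left(c,R \right)} = c + 8 R$ ($C{\left(c,R \right)} = 8 R + c = c + 8 R$)
$k{\left(M \right)} = M$
$k{\left(-8 \right)} C{\left(4,-1 \right)} = - 8 \left(4 + 8 \left(-1\right)\right) = - 8 \left(4 - 8\right) = \left(-8\right) \left(-4\right) = 32$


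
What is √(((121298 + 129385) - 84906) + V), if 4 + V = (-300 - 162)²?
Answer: √379217 ≈ 615.81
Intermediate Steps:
V = 213440 (V = -4 + (-300 - 162)² = -4 + (-462)² = -4 + 213444 = 213440)
√(((121298 + 129385) - 84906) + V) = √(((121298 + 129385) - 84906) + 213440) = √((250683 - 84906) + 213440) = √(165777 + 213440) = √379217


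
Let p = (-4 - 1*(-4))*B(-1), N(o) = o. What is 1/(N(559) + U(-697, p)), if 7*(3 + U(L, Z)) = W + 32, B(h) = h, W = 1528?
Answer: 7/5452 ≈ 0.0012839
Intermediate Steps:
p = 0 (p = (-4 - 1*(-4))*(-1) = (-4 + 4)*(-1) = 0*(-1) = 0)
U(L, Z) = 1539/7 (U(L, Z) = -3 + (1528 + 32)/7 = -3 + (⅐)*1560 = -3 + 1560/7 = 1539/7)
1/(N(559) + U(-697, p)) = 1/(559 + 1539/7) = 1/(5452/7) = 7/5452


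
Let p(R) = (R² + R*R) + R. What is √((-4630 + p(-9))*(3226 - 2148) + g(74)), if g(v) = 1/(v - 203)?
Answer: 5*I*√3212515767/129 ≈ 2196.9*I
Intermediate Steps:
p(R) = R + 2*R² (p(R) = (R² + R²) + R = 2*R² + R = R + 2*R²)
g(v) = 1/(-203 + v)
√((-4630 + p(-9))*(3226 - 2148) + g(74)) = √((-4630 - 9*(1 + 2*(-9)))*(3226 - 2148) + 1/(-203 + 74)) = √((-4630 - 9*(1 - 18))*1078 + 1/(-129)) = √((-4630 - 9*(-17))*1078 - 1/129) = √((-4630 + 153)*1078 - 1/129) = √(-4477*1078 - 1/129) = √(-4826206 - 1/129) = √(-622580575/129) = 5*I*√3212515767/129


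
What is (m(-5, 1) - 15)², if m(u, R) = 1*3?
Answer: 144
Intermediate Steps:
m(u, R) = 3
(m(-5, 1) - 15)² = (3 - 15)² = (-12)² = 144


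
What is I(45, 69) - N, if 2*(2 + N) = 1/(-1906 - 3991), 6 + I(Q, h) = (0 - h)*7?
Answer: -5743677/11794 ≈ -487.00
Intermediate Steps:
I(Q, h) = -6 - 7*h (I(Q, h) = -6 + (0 - h)*7 = -6 - h*7 = -6 - 7*h)
N = -23589/11794 (N = -2 + 1/(2*(-1906 - 3991)) = -2 + (½)/(-5897) = -2 + (½)*(-1/5897) = -2 - 1/11794 = -23589/11794 ≈ -2.0001)
I(45, 69) - N = (-6 - 7*69) - 1*(-23589/11794) = (-6 - 483) + 23589/11794 = -489 + 23589/11794 = -5743677/11794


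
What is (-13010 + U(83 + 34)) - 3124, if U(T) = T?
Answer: -16017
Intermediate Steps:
(-13010 + U(83 + 34)) - 3124 = (-13010 + (83 + 34)) - 3124 = (-13010 + 117) - 3124 = -12893 - 3124 = -16017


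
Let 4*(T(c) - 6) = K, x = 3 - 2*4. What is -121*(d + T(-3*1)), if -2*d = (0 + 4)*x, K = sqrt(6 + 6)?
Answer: -1936 - 121*sqrt(3)/2 ≈ -2040.8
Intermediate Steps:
x = -5 (x = 3 - 8 = -5)
K = 2*sqrt(3) (K = sqrt(12) = 2*sqrt(3) ≈ 3.4641)
T(c) = 6 + sqrt(3)/2 (T(c) = 6 + (2*sqrt(3))/4 = 6 + sqrt(3)/2)
d = 10 (d = -(0 + 4)*(-5)/2 = -2*(-5) = -1/2*(-20) = 10)
-121*(d + T(-3*1)) = -121*(10 + (6 + sqrt(3)/2)) = -121*(16 + sqrt(3)/2) = -1936 - 121*sqrt(3)/2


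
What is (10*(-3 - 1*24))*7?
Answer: -1890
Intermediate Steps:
(10*(-3 - 1*24))*7 = (10*(-3 - 24))*7 = (10*(-27))*7 = -270*7 = -1890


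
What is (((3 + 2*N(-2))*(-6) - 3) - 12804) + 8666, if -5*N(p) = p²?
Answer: -20747/5 ≈ -4149.4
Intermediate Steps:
N(p) = -p²/5
(((3 + 2*N(-2))*(-6) - 3) - 12804) + 8666 = (((3 + 2*(-⅕*(-2)²))*(-6) - 3) - 12804) + 8666 = (((3 + 2*(-⅕*4))*(-6) - 3) - 12804) + 8666 = (((3 + 2*(-⅘))*(-6) - 3) - 12804) + 8666 = (((3 - 8/5)*(-6) - 3) - 12804) + 8666 = (((7/5)*(-6) - 3) - 12804) + 8666 = ((-42/5 - 3) - 12804) + 8666 = (-57/5 - 12804) + 8666 = -64077/5 + 8666 = -20747/5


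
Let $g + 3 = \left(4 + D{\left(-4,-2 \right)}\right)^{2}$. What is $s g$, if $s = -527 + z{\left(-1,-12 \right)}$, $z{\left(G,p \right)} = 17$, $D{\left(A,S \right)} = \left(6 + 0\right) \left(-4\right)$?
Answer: $-202470$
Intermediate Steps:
$D{\left(A,S \right)} = -24$ ($D{\left(A,S \right)} = 6 \left(-4\right) = -24$)
$s = -510$ ($s = -527 + 17 = -510$)
$g = 397$ ($g = -3 + \left(4 - 24\right)^{2} = -3 + \left(-20\right)^{2} = -3 + 400 = 397$)
$s g = \left(-510\right) 397 = -202470$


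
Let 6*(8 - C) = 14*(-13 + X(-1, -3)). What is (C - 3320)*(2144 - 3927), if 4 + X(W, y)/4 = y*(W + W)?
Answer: 17653483/3 ≈ 5.8845e+6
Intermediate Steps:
X(W, y) = -16 + 8*W*y (X(W, y) = -16 + 4*(y*(W + W)) = -16 + 4*(y*(2*W)) = -16 + 4*(2*W*y) = -16 + 8*W*y)
C = 59/3 (C = 8 - 7*(-13 + (-16 + 8*(-1)*(-3)))/3 = 8 - 7*(-13 + (-16 + 24))/3 = 8 - 7*(-13 + 8)/3 = 8 - 7*(-5)/3 = 8 - ⅙*(-70) = 8 + 35/3 = 59/3 ≈ 19.667)
(C - 3320)*(2144 - 3927) = (59/3 - 3320)*(2144 - 3927) = -9901/3*(-1783) = 17653483/3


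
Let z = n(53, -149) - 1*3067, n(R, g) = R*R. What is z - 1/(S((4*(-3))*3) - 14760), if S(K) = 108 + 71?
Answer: -3761897/14581 ≈ -258.00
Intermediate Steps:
n(R, g) = R²
S(K) = 179
z = -258 (z = 53² - 1*3067 = 2809 - 3067 = -258)
z - 1/(S((4*(-3))*3) - 14760) = -258 - 1/(179 - 14760) = -258 - 1/(-14581) = -258 - 1*(-1/14581) = -258 + 1/14581 = -3761897/14581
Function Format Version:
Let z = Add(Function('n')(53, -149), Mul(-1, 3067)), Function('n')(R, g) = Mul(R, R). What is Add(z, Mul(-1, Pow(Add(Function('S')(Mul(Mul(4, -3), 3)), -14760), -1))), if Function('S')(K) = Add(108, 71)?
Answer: Rational(-3761897, 14581) ≈ -258.00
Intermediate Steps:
Function('n')(R, g) = Pow(R, 2)
Function('S')(K) = 179
z = -258 (z = Add(Pow(53, 2), Mul(-1, 3067)) = Add(2809, -3067) = -258)
Add(z, Mul(-1, Pow(Add(Function('S')(Mul(Mul(4, -3), 3)), -14760), -1))) = Add(-258, Mul(-1, Pow(Add(179, -14760), -1))) = Add(-258, Mul(-1, Pow(-14581, -1))) = Add(-258, Mul(-1, Rational(-1, 14581))) = Add(-258, Rational(1, 14581)) = Rational(-3761897, 14581)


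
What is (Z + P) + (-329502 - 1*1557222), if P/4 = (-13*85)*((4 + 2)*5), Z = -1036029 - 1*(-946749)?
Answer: -2108604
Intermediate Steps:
Z = -89280 (Z = -1036029 + 946749 = -89280)
P = -132600 (P = 4*((-13*85)*((4 + 2)*5)) = 4*(-6630*5) = 4*(-1105*30) = 4*(-33150) = -132600)
(Z + P) + (-329502 - 1*1557222) = (-89280 - 132600) + (-329502 - 1*1557222) = -221880 + (-329502 - 1557222) = -221880 - 1886724 = -2108604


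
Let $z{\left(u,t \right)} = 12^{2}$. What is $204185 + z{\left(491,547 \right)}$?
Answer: $204329$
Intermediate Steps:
$z{\left(u,t \right)} = 144$
$204185 + z{\left(491,547 \right)} = 204185 + 144 = 204329$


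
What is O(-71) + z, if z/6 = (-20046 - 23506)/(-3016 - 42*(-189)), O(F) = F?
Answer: -305387/2461 ≈ -124.09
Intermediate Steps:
z = -130656/2461 (z = 6*((-20046 - 23506)/(-3016 - 42*(-189))) = 6*(-43552/(-3016 + 7938)) = 6*(-43552/4922) = 6*(-43552*1/4922) = 6*(-21776/2461) = -130656/2461 ≈ -53.091)
O(-71) + z = -71 - 130656/2461 = -305387/2461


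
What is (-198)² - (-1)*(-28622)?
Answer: 10582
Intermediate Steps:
(-198)² - (-1)*(-28622) = 39204 - 1*28622 = 39204 - 28622 = 10582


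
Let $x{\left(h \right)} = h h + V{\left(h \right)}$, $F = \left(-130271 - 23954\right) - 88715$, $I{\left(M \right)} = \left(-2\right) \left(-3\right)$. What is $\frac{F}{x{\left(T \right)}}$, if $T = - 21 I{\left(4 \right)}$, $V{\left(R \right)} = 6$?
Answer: $- \frac{40490}{2647} \approx -15.297$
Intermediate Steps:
$I{\left(M \right)} = 6$
$F = -242940$ ($F = -154225 - 88715 = -242940$)
$T = -126$ ($T = \left(-21\right) 6 = -126$)
$x{\left(h \right)} = 6 + h^{2}$ ($x{\left(h \right)} = h h + 6 = h^{2} + 6 = 6 + h^{2}$)
$\frac{F}{x{\left(T \right)}} = - \frac{242940}{6 + \left(-126\right)^{2}} = - \frac{242940}{6 + 15876} = - \frac{242940}{15882} = \left(-242940\right) \frac{1}{15882} = - \frac{40490}{2647}$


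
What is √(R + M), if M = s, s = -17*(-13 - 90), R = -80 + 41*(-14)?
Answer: √1097 ≈ 33.121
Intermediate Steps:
R = -654 (R = -80 - 574 = -654)
s = 1751 (s = -17*(-103) = 1751)
M = 1751
√(R + M) = √(-654 + 1751) = √1097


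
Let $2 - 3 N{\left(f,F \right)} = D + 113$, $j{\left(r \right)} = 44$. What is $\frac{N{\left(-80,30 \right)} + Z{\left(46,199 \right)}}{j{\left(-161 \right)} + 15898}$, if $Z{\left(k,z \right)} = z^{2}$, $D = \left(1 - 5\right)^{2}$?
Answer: $\frac{59338}{23913} \approx 2.4814$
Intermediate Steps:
$D = 16$ ($D = \left(1 - 5\right)^{2} = \left(-4\right)^{2} = 16$)
$N{\left(f,F \right)} = - \frac{127}{3}$ ($N{\left(f,F \right)} = \frac{2}{3} - \frac{16 + 113}{3} = \frac{2}{3} - 43 = - \frac{127}{3}$)
$\frac{N{\left(-80,30 \right)} + Z{\left(46,199 \right)}}{j{\left(-161 \right)} + 15898} = \frac{- \frac{127}{3} + 199^{2}}{44 + 15898} = \frac{- \frac{127}{3} + 39601}{15942} = \frac{118676}{3} \cdot \frac{1}{15942} = \frac{59338}{23913}$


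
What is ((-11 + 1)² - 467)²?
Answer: 134689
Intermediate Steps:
((-11 + 1)² - 467)² = ((-10)² - 467)² = (100 - 467)² = (-367)² = 134689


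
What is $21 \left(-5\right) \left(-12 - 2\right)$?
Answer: $1470$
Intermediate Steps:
$21 \left(-5\right) \left(-12 - 2\right) = - 105 \left(-12 - 2\right) = \left(-105\right) \left(-14\right) = 1470$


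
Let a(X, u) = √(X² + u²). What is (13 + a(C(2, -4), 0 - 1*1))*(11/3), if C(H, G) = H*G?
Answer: 143/3 + 11*√65/3 ≈ 77.228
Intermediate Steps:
C(H, G) = G*H
(13 + a(C(2, -4), 0 - 1*1))*(11/3) = (13 + √((-4*2)² + (0 - 1*1)²))*(11/3) = (13 + √((-8)² + (0 - 1)²))*(11*(⅓)) = (13 + √(64 + (-1)²))*(11/3) = (13 + √(64 + 1))*(11/3) = (13 + √65)*(11/3) = 143/3 + 11*√65/3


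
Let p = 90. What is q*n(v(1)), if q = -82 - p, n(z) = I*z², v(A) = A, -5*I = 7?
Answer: 1204/5 ≈ 240.80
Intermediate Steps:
I = -7/5 (I = -⅕*7 = -7/5 ≈ -1.4000)
n(z) = -7*z²/5
q = -172 (q = -82 - 1*90 = -82 - 90 = -172)
q*n(v(1)) = -(-1204)*1²/5 = -(-1204)/5 = -172*(-7/5) = 1204/5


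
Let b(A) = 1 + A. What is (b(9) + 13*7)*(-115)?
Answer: -11615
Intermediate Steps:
(b(9) + 13*7)*(-115) = ((1 + 9) + 13*7)*(-115) = (10 + 91)*(-115) = 101*(-115) = -11615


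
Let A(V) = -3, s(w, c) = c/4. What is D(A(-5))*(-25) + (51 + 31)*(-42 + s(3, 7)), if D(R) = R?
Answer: -6451/2 ≈ -3225.5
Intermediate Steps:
s(w, c) = c/4 (s(w, c) = c*(1/4) = c/4)
D(A(-5))*(-25) + (51 + 31)*(-42 + s(3, 7)) = -3*(-25) + (51 + 31)*(-42 + (1/4)*7) = 75 + 82*(-42 + 7/4) = 75 + 82*(-161/4) = 75 - 6601/2 = -6451/2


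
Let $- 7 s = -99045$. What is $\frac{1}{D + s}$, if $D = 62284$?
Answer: $\frac{7}{535033} \approx 1.3083 \cdot 10^{-5}$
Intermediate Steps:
$s = \frac{99045}{7}$ ($s = \left(- \frac{1}{7}\right) \left(-99045\right) = \frac{99045}{7} \approx 14149.0$)
$\frac{1}{D + s} = \frac{1}{62284 + \frac{99045}{7}} = \frac{1}{\frac{535033}{7}} = \frac{7}{535033}$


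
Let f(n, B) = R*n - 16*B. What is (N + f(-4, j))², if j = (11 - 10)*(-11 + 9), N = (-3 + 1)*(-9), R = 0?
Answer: 2500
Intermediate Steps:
N = 18 (N = -2*(-9) = 18)
j = -2 (j = 1*(-2) = -2)
f(n, B) = -16*B (f(n, B) = 0*n - 16*B = 0 - 16*B = -16*B)
(N + f(-4, j))² = (18 - 16*(-2))² = (18 + 32)² = 50² = 2500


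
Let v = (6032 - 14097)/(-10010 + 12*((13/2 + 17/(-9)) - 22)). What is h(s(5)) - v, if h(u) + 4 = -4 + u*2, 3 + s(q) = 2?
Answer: -330755/30656 ≈ -10.789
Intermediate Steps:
s(q) = -1 (s(q) = -3 + 2 = -1)
h(u) = -8 + 2*u (h(u) = -4 + (-4 + u*2) = -4 + (-4 + 2*u) = -8 + 2*u)
v = 24195/30656 (v = -8065/(-10010 + 12*((13*(½) + 17*(-⅑)) - 22)) = -8065/(-10010 + 12*((13/2 - 17/9) - 22)) = -8065/(-10010 + 12*(83/18 - 22)) = -8065/(-10010 + 12*(-313/18)) = -8065/(-10010 - 626/3) = -8065/(-30656/3) = -8065*(-3/30656) = 24195/30656 ≈ 0.78924)
h(s(5)) - v = (-8 + 2*(-1)) - 1*24195/30656 = (-8 - 2) - 24195/30656 = -10 - 24195/30656 = -330755/30656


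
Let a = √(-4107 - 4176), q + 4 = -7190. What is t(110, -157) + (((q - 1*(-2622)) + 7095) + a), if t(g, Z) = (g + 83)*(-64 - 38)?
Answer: -17163 + I*√8283 ≈ -17163.0 + 91.011*I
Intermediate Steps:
q = -7194 (q = -4 - 7190 = -7194)
a = I*√8283 (a = √(-8283) = I*√8283 ≈ 91.011*I)
t(g, Z) = -8466 - 102*g (t(g, Z) = (83 + g)*(-102) = -8466 - 102*g)
t(110, -157) + (((q - 1*(-2622)) + 7095) + a) = (-8466 - 102*110) + (((-7194 - 1*(-2622)) + 7095) + I*√8283) = (-8466 - 11220) + (((-7194 + 2622) + 7095) + I*√8283) = -19686 + ((-4572 + 7095) + I*√8283) = -19686 + (2523 + I*√8283) = -17163 + I*√8283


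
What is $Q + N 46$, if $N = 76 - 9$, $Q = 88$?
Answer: $3170$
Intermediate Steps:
$N = 67$
$Q + N 46 = 88 + 67 \cdot 46 = 88 + 3082 = 3170$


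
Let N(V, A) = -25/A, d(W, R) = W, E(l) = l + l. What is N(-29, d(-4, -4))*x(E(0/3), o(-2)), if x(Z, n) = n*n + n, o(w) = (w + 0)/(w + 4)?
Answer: 0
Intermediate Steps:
E(l) = 2*l
o(w) = w/(4 + w)
x(Z, n) = n + n**2 (x(Z, n) = n**2 + n = n + n**2)
N(-29, d(-4, -4))*x(E(0/3), o(-2)) = (-25/(-4))*((-2/(4 - 2))*(1 - 2/(4 - 2))) = (-25*(-1/4))*((-2/2)*(1 - 2/2)) = 25*((-2*1/2)*(1 - 2*1/2))/4 = 25*(-(1 - 1))/4 = 25*(-1*0)/4 = (25/4)*0 = 0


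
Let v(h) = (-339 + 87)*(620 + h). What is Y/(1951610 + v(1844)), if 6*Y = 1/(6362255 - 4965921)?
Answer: 1/11148459118728 ≈ 8.9699e-14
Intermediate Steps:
v(h) = -156240 - 252*h (v(h) = -252*(620 + h) = -156240 - 252*h)
Y = 1/8378004 (Y = 1/(6*(6362255 - 4965921)) = (⅙)/1396334 = (⅙)*(1/1396334) = 1/8378004 ≈ 1.1936e-7)
Y/(1951610 + v(1844)) = 1/(8378004*(1951610 + (-156240 - 252*1844))) = 1/(8378004*(1951610 + (-156240 - 464688))) = 1/(8378004*(1951610 - 620928)) = (1/8378004)/1330682 = (1/8378004)*(1/1330682) = 1/11148459118728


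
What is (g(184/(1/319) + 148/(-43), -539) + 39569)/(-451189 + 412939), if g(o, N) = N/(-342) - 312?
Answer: -13426433/13081500 ≈ -1.0264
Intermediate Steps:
g(o, N) = -312 - N/342 (g(o, N) = N*(-1/342) - 312 = -N/342 - 312 = -312 - N/342)
(g(184/(1/319) + 148/(-43), -539) + 39569)/(-451189 + 412939) = ((-312 - 1/342*(-539)) + 39569)/(-451189 + 412939) = ((-312 + 539/342) + 39569)/(-38250) = (-106165/342 + 39569)*(-1/38250) = (13426433/342)*(-1/38250) = -13426433/13081500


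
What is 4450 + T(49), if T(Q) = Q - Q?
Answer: 4450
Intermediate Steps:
T(Q) = 0
4450 + T(49) = 4450 + 0 = 4450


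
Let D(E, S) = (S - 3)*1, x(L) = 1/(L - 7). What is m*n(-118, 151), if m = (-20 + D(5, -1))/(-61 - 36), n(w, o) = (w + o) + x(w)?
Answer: 98976/12125 ≈ 8.1630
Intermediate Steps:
x(L) = 1/(-7 + L)
n(w, o) = o + w + 1/(-7 + w) (n(w, o) = (w + o) + 1/(-7 + w) = (o + w) + 1/(-7 + w) = o + w + 1/(-7 + w))
D(E, S) = -3 + S (D(E, S) = (-3 + S)*1 = -3 + S)
m = 24/97 (m = (-20 + (-3 - 1))/(-61 - 36) = (-20 - 4)/(-97) = -24*(-1/97) = 24/97 ≈ 0.24742)
m*n(-118, 151) = 24*((1 + (-7 - 118)*(151 - 118))/(-7 - 118))/97 = 24*((1 - 125*33)/(-125))/97 = 24*(-(1 - 4125)/125)/97 = 24*(-1/125*(-4124))/97 = (24/97)*(4124/125) = 98976/12125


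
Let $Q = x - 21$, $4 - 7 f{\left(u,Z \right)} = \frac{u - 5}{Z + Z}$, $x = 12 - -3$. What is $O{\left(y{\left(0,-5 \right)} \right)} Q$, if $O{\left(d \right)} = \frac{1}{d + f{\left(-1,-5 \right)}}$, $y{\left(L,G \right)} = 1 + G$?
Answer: $\frac{70}{41} \approx 1.7073$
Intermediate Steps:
$x = 15$ ($x = 12 + 3 = 15$)
$f{\left(u,Z \right)} = \frac{4}{7} - \frac{-5 + u}{14 Z}$ ($f{\left(u,Z \right)} = \frac{4}{7} - \frac{\left(u - 5\right) \frac{1}{Z + Z}}{7} = \frac{4}{7} - \frac{\left(-5 + u\right) \frac{1}{2 Z}}{7} = \frac{4}{7} - \frac{\frac{1}{2} \frac{1}{Z} \left(-5 + u\right)}{7} = \frac{4}{7} - \frac{-5 + u}{14 Z}$)
$O{\left(d \right)} = \frac{1}{\frac{17}{35} + d}$ ($O{\left(d \right)} = \frac{1}{d + \frac{5 - -1 + 8 \left(-5\right)}{14 \left(-5\right)}} = \frac{1}{d + \frac{1}{14} \left(- \frac{1}{5}\right) \left(5 + 1 - 40\right)} = \frac{1}{d + \frac{1}{14} \left(- \frac{1}{5}\right) \left(-34\right)} = \frac{1}{d + \frac{17}{35}} = \frac{1}{\frac{17}{35} + d}$)
$Q = -6$ ($Q = 15 - 21 = -6$)
$O{\left(y{\left(0,-5 \right)} \right)} Q = \frac{35}{17 + 35 \left(1 - 5\right)} \left(-6\right) = \frac{35}{17 + 35 \left(-4\right)} \left(-6\right) = \frac{35}{17 - 140} \left(-6\right) = \frac{35}{-123} \left(-6\right) = 35 \left(- \frac{1}{123}\right) \left(-6\right) = \left(- \frac{35}{123}\right) \left(-6\right) = \frac{70}{41}$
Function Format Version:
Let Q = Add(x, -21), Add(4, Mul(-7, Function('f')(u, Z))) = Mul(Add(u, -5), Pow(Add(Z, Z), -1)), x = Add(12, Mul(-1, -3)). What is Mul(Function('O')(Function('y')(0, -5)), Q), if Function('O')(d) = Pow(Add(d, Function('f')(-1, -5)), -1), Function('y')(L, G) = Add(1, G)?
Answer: Rational(70, 41) ≈ 1.7073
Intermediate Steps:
x = 15 (x = Add(12, 3) = 15)
Function('f')(u, Z) = Add(Rational(4, 7), Mul(Rational(-1, 14), Pow(Z, -1), Add(-5, u))) (Function('f')(u, Z) = Add(Rational(4, 7), Mul(Rational(-1, 7), Mul(Add(u, -5), Pow(Add(Z, Z), -1)))) = Add(Rational(4, 7), Mul(Rational(-1, 7), Mul(Add(-5, u), Pow(Mul(2, Z), -1)))) = Add(Rational(4, 7), Mul(Rational(-1, 7), Mul(Add(-5, u), Mul(Rational(1, 2), Pow(Z, -1))))) = Add(Rational(4, 7), Mul(Rational(-1, 7), Mul(Rational(1, 2), Pow(Z, -1), Add(-5, u)))) = Add(Rational(4, 7), Mul(Rational(-1, 14), Pow(Z, -1), Add(-5, u))))
Function('O')(d) = Pow(Add(Rational(17, 35), d), -1) (Function('O')(d) = Pow(Add(d, Mul(Rational(1, 14), Pow(-5, -1), Add(5, Mul(-1, -1), Mul(8, -5)))), -1) = Pow(Add(d, Mul(Rational(1, 14), Rational(-1, 5), Add(5, 1, -40))), -1) = Pow(Add(d, Mul(Rational(1, 14), Rational(-1, 5), -34)), -1) = Pow(Add(d, Rational(17, 35)), -1) = Pow(Add(Rational(17, 35), d), -1))
Q = -6 (Q = Add(15, -21) = -6)
Mul(Function('O')(Function('y')(0, -5)), Q) = Mul(Mul(35, Pow(Add(17, Mul(35, Add(1, -5))), -1)), -6) = Mul(Mul(35, Pow(Add(17, Mul(35, -4)), -1)), -6) = Mul(Mul(35, Pow(Add(17, -140), -1)), -6) = Mul(Mul(35, Pow(-123, -1)), -6) = Mul(Mul(35, Rational(-1, 123)), -6) = Mul(Rational(-35, 123), -6) = Rational(70, 41)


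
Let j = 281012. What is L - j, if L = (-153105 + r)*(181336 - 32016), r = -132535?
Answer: -42652045812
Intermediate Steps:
L = -42651764800 (L = (-153105 - 132535)*(181336 - 32016) = -285640*149320 = -42651764800)
L - j = -42651764800 - 1*281012 = -42651764800 - 281012 = -42652045812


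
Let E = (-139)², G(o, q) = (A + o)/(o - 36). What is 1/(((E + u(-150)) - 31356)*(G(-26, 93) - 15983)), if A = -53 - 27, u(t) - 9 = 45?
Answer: 31/5935627020 ≈ 5.2227e-9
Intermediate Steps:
u(t) = 54 (u(t) = 9 + 45 = 54)
A = -80
G(o, q) = (-80 + o)/(-36 + o) (G(o, q) = (-80 + o)/(o - 36) = (-80 + o)/(-36 + o))
E = 19321
1/(((E + u(-150)) - 31356)*(G(-26, 93) - 15983)) = 1/(((19321 + 54) - 31356)*((-80 - 26)/(-36 - 26) - 15983)) = 1/((19375 - 31356)*(-106/(-62) - 15983)) = 1/(-11981*(-1/62*(-106) - 15983)) = 1/(-11981*(53/31 - 15983)) = 1/(-11981*(-495420/31)) = 1/(5935627020/31) = 31/5935627020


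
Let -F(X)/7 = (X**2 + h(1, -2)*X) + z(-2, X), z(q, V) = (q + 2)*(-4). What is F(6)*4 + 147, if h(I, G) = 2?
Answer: -1197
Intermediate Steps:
z(q, V) = -8 - 4*q (z(q, V) = (2 + q)*(-4) = -8 - 4*q)
F(X) = -14*X - 7*X**2 (F(X) = -7*((X**2 + 2*X) + (-8 - 4*(-2))) = -7*((X**2 + 2*X) + (-8 + 8)) = -7*((X**2 + 2*X) + 0) = -7*(X**2 + 2*X) = -14*X - 7*X**2)
F(6)*4 + 147 = (7*6*(-2 - 1*6))*4 + 147 = (7*6*(-2 - 6))*4 + 147 = (7*6*(-8))*4 + 147 = -336*4 + 147 = -1344 + 147 = -1197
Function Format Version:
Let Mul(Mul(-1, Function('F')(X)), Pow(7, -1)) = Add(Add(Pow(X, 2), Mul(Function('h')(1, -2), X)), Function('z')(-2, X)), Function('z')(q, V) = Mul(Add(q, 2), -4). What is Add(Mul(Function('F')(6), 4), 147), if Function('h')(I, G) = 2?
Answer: -1197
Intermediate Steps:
Function('z')(q, V) = Add(-8, Mul(-4, q)) (Function('z')(q, V) = Mul(Add(2, q), -4) = Add(-8, Mul(-4, q)))
Function('F')(X) = Add(Mul(-14, X), Mul(-7, Pow(X, 2))) (Function('F')(X) = Mul(-7, Add(Add(Pow(X, 2), Mul(2, X)), Add(-8, Mul(-4, -2)))) = Mul(-7, Add(Add(Pow(X, 2), Mul(2, X)), Add(-8, 8))) = Mul(-7, Add(Add(Pow(X, 2), Mul(2, X)), 0)) = Mul(-7, Add(Pow(X, 2), Mul(2, X))) = Add(Mul(-14, X), Mul(-7, Pow(X, 2))))
Add(Mul(Function('F')(6), 4), 147) = Add(Mul(Mul(7, 6, Add(-2, Mul(-1, 6))), 4), 147) = Add(Mul(Mul(7, 6, Add(-2, -6)), 4), 147) = Add(Mul(Mul(7, 6, -8), 4), 147) = Add(Mul(-336, 4), 147) = Add(-1344, 147) = -1197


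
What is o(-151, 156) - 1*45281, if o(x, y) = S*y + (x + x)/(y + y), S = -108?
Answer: -9692275/156 ≈ -62130.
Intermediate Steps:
o(x, y) = -108*y + x/y (o(x, y) = -108*y + (x + x)/(y + y) = -108*y + (2*x)/((2*y)) = -108*y + (2*x)*(1/(2*y)) = -108*y + x/y)
o(-151, 156) - 1*45281 = (-108*156 - 151/156) - 1*45281 = (-16848 - 151*1/156) - 45281 = (-16848 - 151/156) - 45281 = -2628439/156 - 45281 = -9692275/156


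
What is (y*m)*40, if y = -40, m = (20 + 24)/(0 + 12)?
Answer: -17600/3 ≈ -5866.7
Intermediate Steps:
m = 11/3 (m = 44/12 = 44*(1/12) = 11/3 ≈ 3.6667)
(y*m)*40 = -40*11/3*40 = -440/3*40 = -17600/3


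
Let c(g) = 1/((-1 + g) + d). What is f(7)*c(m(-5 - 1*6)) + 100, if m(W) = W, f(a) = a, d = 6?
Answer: 593/6 ≈ 98.833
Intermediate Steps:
c(g) = 1/(5 + g) (c(g) = 1/((-1 + g) + 6) = 1/(5 + g))
f(7)*c(m(-5 - 1*6)) + 100 = 7/(5 + (-5 - 1*6)) + 100 = 7/(5 + (-5 - 6)) + 100 = 7/(5 - 11) + 100 = 7/(-6) + 100 = 7*(-⅙) + 100 = -7/6 + 100 = 593/6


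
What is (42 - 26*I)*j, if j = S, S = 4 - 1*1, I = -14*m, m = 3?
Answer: 3402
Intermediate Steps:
I = -42 (I = -14*3 = -42)
S = 3 (S = 4 - 1 = 3)
j = 3
(42 - 26*I)*j = (42 - 26*(-42))*3 = (42 + 1092)*3 = 1134*3 = 3402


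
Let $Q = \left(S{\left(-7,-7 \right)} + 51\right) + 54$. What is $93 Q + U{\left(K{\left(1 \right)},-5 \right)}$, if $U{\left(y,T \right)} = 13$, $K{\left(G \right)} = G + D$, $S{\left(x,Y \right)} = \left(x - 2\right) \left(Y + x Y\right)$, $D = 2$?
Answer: $-25376$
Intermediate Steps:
$S{\left(x,Y \right)} = \left(-2 + x\right) \left(Y + Y x\right)$
$K{\left(G \right)} = 2 + G$ ($K{\left(G \right)} = G + 2 = 2 + G$)
$Q = -273$ ($Q = \left(- 7 \left(-2 + \left(-7\right)^{2} - -7\right) + 51\right) + 54 = \left(- 7 \left(-2 + 49 + 7\right) + 51\right) + 54 = \left(\left(-7\right) 54 + 51\right) + 54 = \left(-378 + 51\right) + 54 = -327 + 54 = -273$)
$93 Q + U{\left(K{\left(1 \right)},-5 \right)} = 93 \left(-273\right) + 13 = -25389 + 13 = -25376$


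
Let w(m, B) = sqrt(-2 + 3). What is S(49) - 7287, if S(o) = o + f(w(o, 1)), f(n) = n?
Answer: -7237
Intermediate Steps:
w(m, B) = 1 (w(m, B) = sqrt(1) = 1)
S(o) = 1 + o (S(o) = o + 1 = 1 + o)
S(49) - 7287 = (1 + 49) - 7287 = 50 - 7287 = -7237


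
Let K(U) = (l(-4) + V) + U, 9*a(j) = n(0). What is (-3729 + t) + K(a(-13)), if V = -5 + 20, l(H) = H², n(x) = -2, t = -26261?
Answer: -269633/9 ≈ -29959.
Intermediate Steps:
a(j) = -2/9 (a(j) = (⅑)*(-2) = -2/9)
V = 15
K(U) = 31 + U (K(U) = ((-4)² + 15) + U = (16 + 15) + U = 31 + U)
(-3729 + t) + K(a(-13)) = (-3729 - 26261) + (31 - 2/9) = -29990 + 277/9 = -269633/9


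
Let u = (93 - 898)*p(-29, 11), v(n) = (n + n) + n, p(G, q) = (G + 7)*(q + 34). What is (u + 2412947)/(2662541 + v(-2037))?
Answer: 3209897/2656430 ≈ 1.2083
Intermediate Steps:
p(G, q) = (7 + G)*(34 + q)
v(n) = 3*n (v(n) = 2*n + n = 3*n)
u = 796950 (u = (93 - 898)*(238 + 7*11 + 34*(-29) - 29*11) = -805*(238 + 77 - 986 - 319) = -805*(-990) = 796950)
(u + 2412947)/(2662541 + v(-2037)) = (796950 + 2412947)/(2662541 + 3*(-2037)) = 3209897/(2662541 - 6111) = 3209897/2656430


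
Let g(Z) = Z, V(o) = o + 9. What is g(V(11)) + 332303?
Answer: 332323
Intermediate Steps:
V(o) = 9 + o
g(V(11)) + 332303 = (9 + 11) + 332303 = 20 + 332303 = 332323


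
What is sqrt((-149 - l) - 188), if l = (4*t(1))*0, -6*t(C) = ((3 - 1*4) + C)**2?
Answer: I*sqrt(337) ≈ 18.358*I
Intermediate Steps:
t(C) = -(-1 + C)**2/6 (t(C) = -((3 - 1*4) + C)**2/6 = -((3 - 4) + C)**2/6 = -(-1 + C)**2/6)
l = 0 (l = (4*(-(-1 + 1)**2/6))*0 = (4*(-1/6*0**2))*0 = (4*(-1/6*0))*0 = (4*0)*0 = 0*0 = 0)
sqrt((-149 - l) - 188) = sqrt((-149 - 1*0) - 188) = sqrt((-149 + 0) - 188) = sqrt(-149 - 188) = sqrt(-337) = I*sqrt(337)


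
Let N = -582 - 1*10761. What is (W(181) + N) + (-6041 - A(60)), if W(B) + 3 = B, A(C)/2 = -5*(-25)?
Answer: -17456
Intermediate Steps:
A(C) = 250 (A(C) = 2*(-5*(-25)) = 2*125 = 250)
W(B) = -3 + B
N = -11343 (N = -582 - 10761 = -11343)
(W(181) + N) + (-6041 - A(60)) = ((-3 + 181) - 11343) + (-6041 - 1*250) = (178 - 11343) + (-6041 - 250) = -11165 - 6291 = -17456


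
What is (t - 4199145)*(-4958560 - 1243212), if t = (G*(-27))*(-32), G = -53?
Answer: 26326131428364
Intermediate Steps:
t = -45792 (t = -53*(-27)*(-32) = 1431*(-32) = -45792)
(t - 4199145)*(-4958560 - 1243212) = (-45792 - 4199145)*(-4958560 - 1243212) = -4244937*(-6201772) = 26326131428364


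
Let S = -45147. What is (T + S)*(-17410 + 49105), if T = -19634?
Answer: -2053233795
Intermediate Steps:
(T + S)*(-17410 + 49105) = (-19634 - 45147)*(-17410 + 49105) = -64781*31695 = -2053233795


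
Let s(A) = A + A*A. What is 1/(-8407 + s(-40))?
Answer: -1/6847 ≈ -0.00014605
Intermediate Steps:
s(A) = A + A**2
1/(-8407 + s(-40)) = 1/(-8407 - 40*(1 - 40)) = 1/(-8407 - 40*(-39)) = 1/(-8407 + 1560) = 1/(-6847) = -1/6847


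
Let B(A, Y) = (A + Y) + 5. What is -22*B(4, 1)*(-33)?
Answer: 7260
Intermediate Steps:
B(A, Y) = 5 + A + Y
-22*B(4, 1)*(-33) = -22*(5 + 4 + 1)*(-33) = -22*10*(-33) = -220*(-33) = 7260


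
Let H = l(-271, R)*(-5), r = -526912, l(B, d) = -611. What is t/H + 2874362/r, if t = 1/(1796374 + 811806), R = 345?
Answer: -2862860923052111/524803686773600 ≈ -5.4551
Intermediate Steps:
H = 3055 (H = -611*(-5) = 3055)
t = 1/2608180 ≈ 3.8341e-7
t/H + 2874362/r = (1/2608180)/3055 + 2874362/(-526912) = (1/2608180)*(1/3055) + 2874362*(-1/526912) = 1/7967989900 - 1437181/263456 = -2862860923052111/524803686773600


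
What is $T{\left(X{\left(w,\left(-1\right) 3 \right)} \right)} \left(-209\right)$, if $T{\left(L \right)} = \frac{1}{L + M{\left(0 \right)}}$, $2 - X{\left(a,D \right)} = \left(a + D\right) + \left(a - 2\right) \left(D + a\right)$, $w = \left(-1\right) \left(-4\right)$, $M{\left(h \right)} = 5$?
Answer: $- \frac{209}{4} \approx -52.25$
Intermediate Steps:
$w = 4$
$X{\left(a,D \right)} = 2 - D - a - \left(-2 + a\right) \left(D + a\right)$ ($X{\left(a,D \right)} = 2 - \left(\left(a + D\right) + \left(a - 2\right) \left(D + a\right)\right) = 2 - \left(\left(D + a\right) + \left(-2 + a\right) \left(D + a\right)\right) = 2 - \left(D + a + \left(-2 + a\right) \left(D + a\right)\right) = 2 - D - a - \left(-2 + a\right) \left(D + a\right)$)
$T{\left(L \right)} = \frac{1}{5 + L}$ ($T{\left(L \right)} = \frac{1}{L + 5} = \frac{1}{5 + L}$)
$T{\left(X{\left(w,\left(-1\right) 3 \right)} \right)} \left(-209\right) = \frac{1}{5 - \left(13 + \left(-1\right) 3 \cdot 4\right)} \left(-209\right) = \frac{1}{5 - \left(13 - 12\right)} \left(-209\right) = \frac{1}{5 + \left(2 - 3 + 4 - 16 + 12\right)} \left(-209\right) = \frac{1}{5 - 1} \left(-209\right) = \frac{1}{4} \left(-209\right) = - \frac{209}{4}$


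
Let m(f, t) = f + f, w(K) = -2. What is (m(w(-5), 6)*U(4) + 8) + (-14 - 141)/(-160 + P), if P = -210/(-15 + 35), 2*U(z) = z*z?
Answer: -254/11 ≈ -23.091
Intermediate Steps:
m(f, t) = 2*f
U(z) = z**2/2 (U(z) = (z*z)/2 = z**2/2)
P = -21/2 (P = -210/20 = -210*1/20 = -21/2 ≈ -10.500)
(m(w(-5), 6)*U(4) + 8) + (-14 - 141)/(-160 + P) = ((2*(-2))*((1/2)*4**2) + 8) + (-14 - 141)/(-160 - 21/2) = (-2*16 + 8) - 155/(-341/2) = (-4*8 + 8) - 155*(-2/341) = (-32 + 8) + 10/11 = -24 + 10/11 = -254/11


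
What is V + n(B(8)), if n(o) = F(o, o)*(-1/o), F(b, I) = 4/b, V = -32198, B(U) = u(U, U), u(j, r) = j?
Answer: -515169/16 ≈ -32198.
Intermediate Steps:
B(U) = U
n(o) = -4/o**2 (n(o) = (4/o)*(-1/o) = -4/o**2)
V + n(B(8)) = -32198 - 4/8**2 = -32198 - 4*1/64 = -32198 - 1/16 = -515169/16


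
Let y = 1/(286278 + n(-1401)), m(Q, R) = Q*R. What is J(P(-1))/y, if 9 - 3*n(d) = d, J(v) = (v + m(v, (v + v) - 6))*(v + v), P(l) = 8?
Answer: 403741184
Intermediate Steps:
J(v) = 2*v*(v + v*(-6 + 2*v)) (J(v) = (v + v*((v + v) - 6))*(v + v) = (v + v*(2*v - 6))*(2*v) = (v + v*(-6 + 2*v))*(2*v) = 2*v*(v + v*(-6 + 2*v)))
n(d) = 3 - d/3
y = 1/286748 (y = 1/(286278 + (3 - ⅓*(-1401))) = 1/(286278 + (3 + 467)) = 1/(286278 + 470) = 1/286748 ≈ 3.4874e-6)
J(P(-1))/y = (8²*(-10 + 4*8))/(1/286748) = (64*(-10 + 32))*286748 = (64*22)*286748 = 1408*286748 = 403741184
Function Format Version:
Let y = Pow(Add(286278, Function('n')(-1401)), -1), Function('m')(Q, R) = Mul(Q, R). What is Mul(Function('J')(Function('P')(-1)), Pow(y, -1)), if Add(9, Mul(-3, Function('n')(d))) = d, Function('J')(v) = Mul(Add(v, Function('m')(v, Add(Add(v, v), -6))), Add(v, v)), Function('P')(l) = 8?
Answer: 403741184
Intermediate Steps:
Function('J')(v) = Mul(2, v, Add(v, Mul(v, Add(-6, Mul(2, v))))) (Function('J')(v) = Mul(Add(v, Mul(v, Add(Add(v, v), -6))), Add(v, v)) = Mul(Add(v, Mul(v, Add(Mul(2, v), -6))), Mul(2, v)) = Mul(Add(v, Mul(v, Add(-6, Mul(2, v)))), Mul(2, v)) = Mul(2, v, Add(v, Mul(v, Add(-6, Mul(2, v))))))
Function('n')(d) = Add(3, Mul(Rational(-1, 3), d))
y = Rational(1, 286748) (y = Pow(Add(286278, Add(3, Mul(Rational(-1, 3), -1401))), -1) = Pow(Add(286278, Add(3, 467)), -1) = Pow(Add(286278, 470), -1) = Pow(286748, -1) = Rational(1, 286748) ≈ 3.4874e-6)
Mul(Function('J')(Function('P')(-1)), Pow(y, -1)) = Mul(Mul(Pow(8, 2), Add(-10, Mul(4, 8))), Pow(Rational(1, 286748), -1)) = Mul(Mul(64, Add(-10, 32)), 286748) = Mul(Mul(64, 22), 286748) = Mul(1408, 286748) = 403741184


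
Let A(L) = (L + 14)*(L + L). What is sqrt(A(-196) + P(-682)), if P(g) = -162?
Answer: sqrt(71182) ≈ 266.80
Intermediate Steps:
A(L) = 2*L*(14 + L) (A(L) = (14 + L)*(2*L) = 2*L*(14 + L))
sqrt(A(-196) + P(-682)) = sqrt(2*(-196)*(14 - 196) - 162) = sqrt(2*(-196)*(-182) - 162) = sqrt(71344 - 162) = sqrt(71182)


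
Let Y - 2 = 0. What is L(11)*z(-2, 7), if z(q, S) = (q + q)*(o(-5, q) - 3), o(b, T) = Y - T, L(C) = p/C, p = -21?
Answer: 84/11 ≈ 7.6364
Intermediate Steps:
Y = 2 (Y = 2 + 0 = 2)
L(C) = -21/C
o(b, T) = 2 - T
z(q, S) = 2*q*(-1 - q) (z(q, S) = (q + q)*((2 - q) - 3) = (2*q)*(-1 - q) = 2*q*(-1 - q))
L(11)*z(-2, 7) = (-21/11)*(-2*(-2)*(1 - 2)) = (-21*1/11)*(-2*(-2)*(-1)) = -21/11*(-4) = 84/11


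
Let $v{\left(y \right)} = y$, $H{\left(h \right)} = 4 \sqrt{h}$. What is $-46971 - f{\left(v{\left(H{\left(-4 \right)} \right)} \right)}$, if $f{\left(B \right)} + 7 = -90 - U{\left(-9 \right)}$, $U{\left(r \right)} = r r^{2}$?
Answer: $-47603$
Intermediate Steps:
$U{\left(r \right)} = r^{3}$
$f{\left(B \right)} = 632$ ($f{\left(B \right)} = -7 - -639 = -7 + \left(-90 + 729\right) = -7 + 639 = 632$)
$-46971 - f{\left(v{\left(H{\left(-4 \right)} \right)} \right)} = -46971 - 632 = -47603$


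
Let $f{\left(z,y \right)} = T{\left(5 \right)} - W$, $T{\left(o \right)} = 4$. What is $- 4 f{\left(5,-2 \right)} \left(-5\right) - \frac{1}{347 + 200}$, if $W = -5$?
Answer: $\frac{98459}{547} \approx 180.0$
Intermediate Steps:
$f{\left(z,y \right)} = 9$ ($f{\left(z,y \right)} = 4 - -5 = 4 + 5 = 9$)
$- 4 f{\left(5,-2 \right)} \left(-5\right) - \frac{1}{347 + 200} = \left(-4\right) 9 \left(-5\right) - \frac{1}{347 + 200} = \left(-36\right) \left(-5\right) - \frac{1}{547} = 180 - \frac{1}{547} = \frac{98459}{547}$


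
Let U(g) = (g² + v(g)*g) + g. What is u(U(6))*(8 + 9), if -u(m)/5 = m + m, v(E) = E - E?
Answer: -7140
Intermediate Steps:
v(E) = 0
U(g) = g + g² (U(g) = (g² + 0*g) + g = (g² + 0) + g = g² + g = g + g²)
u(m) = -10*m (u(m) = -5*(m + m) = -10*m)
u(U(6))*(8 + 9) = (-60*(1 + 6))*(8 + 9) = -60*7*17 = -10*42*17 = -420*17 = -7140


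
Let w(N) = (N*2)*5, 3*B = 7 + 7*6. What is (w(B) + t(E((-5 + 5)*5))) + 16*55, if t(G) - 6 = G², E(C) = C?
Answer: 3148/3 ≈ 1049.3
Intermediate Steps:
B = 49/3 (B = (7 + 7*6)/3 = (7 + 42)/3 = (⅓)*49 = 49/3 ≈ 16.333)
w(N) = 10*N (w(N) = (2*N)*5 = 10*N)
t(G) = 6 + G²
(w(B) + t(E((-5 + 5)*5))) + 16*55 = (10*(49/3) + (6 + ((-5 + 5)*5)²)) + 16*55 = (490/3 + (6 + (0*5)²)) + 880 = (490/3 + (6 + 0²)) + 880 = (490/3 + (6 + 0)) + 880 = (490/3 + 6) + 880 = 508/3 + 880 = 3148/3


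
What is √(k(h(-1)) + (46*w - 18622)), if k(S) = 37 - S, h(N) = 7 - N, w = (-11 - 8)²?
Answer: I*√1987 ≈ 44.576*I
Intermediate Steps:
w = 361 (w = (-19)² = 361)
√(k(h(-1)) + (46*w - 18622)) = √((37 - (7 - 1*(-1))) + (46*361 - 18622)) = √((37 - (7 + 1)) + (16606 - 18622)) = √((37 - 1*8) - 2016) = √((37 - 8) - 2016) = √(29 - 2016) = √(-1987) = I*√1987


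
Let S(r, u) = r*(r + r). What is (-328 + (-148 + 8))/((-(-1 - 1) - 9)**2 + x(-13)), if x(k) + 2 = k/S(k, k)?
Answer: -4056/407 ≈ -9.9656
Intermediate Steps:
S(r, u) = 2*r**2 (S(r, u) = r*(2*r) = 2*r**2)
x(k) = -2 + 1/(2*k) (x(k) = -2 + k/((2*k**2)) = -2 + k*(1/(2*k**2)) = -2 + 1/(2*k))
(-328 + (-148 + 8))/((-(-1 - 1) - 9)**2 + x(-13)) = (-328 + (-148 + 8))/((-(-1 - 1) - 9)**2 + (-2 + (1/2)/(-13))) = (-328 - 140)/((-1*(-2) - 9)**2 + (-2 + (1/2)*(-1/13))) = -468/((2 - 9)**2 + (-2 - 1/26)) = -468/((-7)**2 - 53/26) = -468/(49 - 53/26) = -468/1221/26 = -468*26/1221 = -4056/407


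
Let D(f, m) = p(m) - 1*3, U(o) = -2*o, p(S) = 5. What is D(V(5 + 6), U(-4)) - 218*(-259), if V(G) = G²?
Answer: 56464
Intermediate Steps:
D(f, m) = 2 (D(f, m) = 5 - 1*3 = 5 - 3 = 2)
D(V(5 + 6), U(-4)) - 218*(-259) = 2 - 218*(-259) = 2 + 56462 = 56464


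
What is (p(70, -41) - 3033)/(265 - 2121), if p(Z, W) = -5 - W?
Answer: 2997/1856 ≈ 1.6148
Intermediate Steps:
(p(70, -41) - 3033)/(265 - 2121) = ((-5 - 1*(-41)) - 3033)/(265 - 2121) = ((-5 + 41) - 3033)/(-1856) = (36 - 3033)*(-1/1856) = -2997*(-1/1856) = 2997/1856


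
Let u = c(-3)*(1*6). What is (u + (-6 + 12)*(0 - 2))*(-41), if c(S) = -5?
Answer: 1722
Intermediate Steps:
u = -30 (u = -5*6 = -30)
(u + (-6 + 12)*(0 - 2))*(-41) = (-30 + (-6 + 12)*(0 - 2))*(-41) = (-30 + 6*(-2))*(-41) = (-30 - 12)*(-41) = -42*(-41) = 1722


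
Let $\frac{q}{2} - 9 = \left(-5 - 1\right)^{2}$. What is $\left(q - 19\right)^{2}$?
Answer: $5041$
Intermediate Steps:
$q = 90$ ($q = 18 + 2 \left(-5 - 1\right)^{2} = 18 + 2 \left(-6\right)^{2} = 18 + 2 \cdot 36 = 18 + 72 = 90$)
$\left(q - 19\right)^{2} = \left(90 - 19\right)^{2} = 71^{2} = 5041$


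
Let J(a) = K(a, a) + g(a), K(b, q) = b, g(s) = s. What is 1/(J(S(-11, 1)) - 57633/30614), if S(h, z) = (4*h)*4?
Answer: -30614/10833761 ≈ -0.0028258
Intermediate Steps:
S(h, z) = 16*h
J(a) = 2*a (J(a) = a + a = 2*a)
1/(J(S(-11, 1)) - 57633/30614) = 1/(2*(16*(-11)) - 57633/30614) = 1/(2*(-176) - 57633*1/30614) = 1/(-352 - 57633/30614) = 1/(-10833761/30614) = -30614/10833761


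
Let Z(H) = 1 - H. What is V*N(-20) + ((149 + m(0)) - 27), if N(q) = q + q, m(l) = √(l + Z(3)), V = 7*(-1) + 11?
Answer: -38 + I*√2 ≈ -38.0 + 1.4142*I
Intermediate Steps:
V = 4 (V = -7 + 11 = 4)
m(l) = √(-2 + l) (m(l) = √(l + (1 - 1*3)) = √(l + (1 - 3)) = √(l - 2) = √(-2 + l))
N(q) = 2*q
V*N(-20) + ((149 + m(0)) - 27) = 4*(2*(-20)) + ((149 + √(-2 + 0)) - 27) = 4*(-40) + ((149 + √(-2)) - 27) = -160 + ((149 + I*√2) - 27) = -160 + (122 + I*√2) = -38 + I*√2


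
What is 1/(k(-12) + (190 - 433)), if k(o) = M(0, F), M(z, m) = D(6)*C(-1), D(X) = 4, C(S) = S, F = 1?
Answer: -1/247 ≈ -0.0040486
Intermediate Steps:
M(z, m) = -4 (M(z, m) = 4*(-1) = -4)
k(o) = -4
1/(k(-12) + (190 - 433)) = 1/(-4 + (190 - 433)) = 1/(-4 - 243) = 1/(-247) = -1/247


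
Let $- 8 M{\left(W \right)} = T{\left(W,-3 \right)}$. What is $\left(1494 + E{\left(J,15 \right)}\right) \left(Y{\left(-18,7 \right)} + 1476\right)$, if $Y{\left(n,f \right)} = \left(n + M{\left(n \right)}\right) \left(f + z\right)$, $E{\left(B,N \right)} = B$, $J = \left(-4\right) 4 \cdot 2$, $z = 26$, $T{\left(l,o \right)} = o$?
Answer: $\frac{5230305}{4} \approx 1.3076 \cdot 10^{6}$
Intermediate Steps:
$M{\left(W \right)} = \frac{3}{8}$ ($M{\left(W \right)} = \left(- \frac{1}{8}\right) \left(-3\right) = \frac{3}{8}$)
$J = -32$ ($J = \left(-16\right) 2 = -32$)
$Y{\left(n,f \right)} = \left(26 + f\right) \left(\frac{3}{8} + n\right)$ ($Y{\left(n,f \right)} = \left(n + \frac{3}{8}\right) \left(f + 26\right) = \left(\frac{3}{8} + n\right) \left(26 + f\right) = \left(26 + f\right) \left(\frac{3}{8} + n\right)$)
$\left(1494 + E{\left(J,15 \right)}\right) \left(Y{\left(-18,7 \right)} + 1476\right) = \left(1494 - 32\right) \left(\left(\frac{39}{4} + 26 \left(-18\right) + \frac{3}{8} \cdot 7 + 7 \left(-18\right)\right) + 1476\right) = 1462 \left(\left(\frac{39}{4} - 468 + \frac{21}{8} - 126\right) + 1476\right) = 1462 \left(- \frac{4653}{8} + 1476\right) = 1462 \cdot \frac{7155}{8} = \frac{5230305}{4}$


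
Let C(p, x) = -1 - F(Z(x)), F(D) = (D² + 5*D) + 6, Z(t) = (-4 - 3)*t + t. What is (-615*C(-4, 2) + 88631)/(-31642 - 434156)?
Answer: -72298/232899 ≈ -0.31043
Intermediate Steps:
Z(t) = -6*t (Z(t) = -7*t + t = -6*t)
F(D) = 6 + D² + 5*D
C(p, x) = -7 - 36*x² + 30*x (C(p, x) = -1 - (6 + (-6*x)² + 5*(-6*x)) = -1 - (6 + 36*x² - 30*x) = -1 - (6 - 30*x + 36*x²) = -1 + (-6 - 36*x² + 30*x) = -7 - 36*x² + 30*x)
(-615*C(-4, 2) + 88631)/(-31642 - 434156) = (-615*(-7 - 36*2² + 30*2) + 88631)/(-31642 - 434156) = (-615*(-7 - 36*4 + 60) + 88631)/(-465798) = (-615*(-7 - 144 + 60) + 88631)*(-1/465798) = (-615*(-91) + 88631)*(-1/465798) = (55965 + 88631)*(-1/465798) = 144596*(-1/465798) = -72298/232899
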